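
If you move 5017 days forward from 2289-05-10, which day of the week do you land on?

First find the weekday of May 10, 2289. Doomsday rule: the anchor day for the 2200s is Friday. For year 89: 89÷12 = 7 r 5, and 5÷4 = 1, so 7+5+1 = 13.
Friday + 13 ≡ Thursday — that's 2289's doomsday.
In May the doomsday date is May 9.
May 10 is 1 day after May 9; 1 mod 7 = 1, so Thursday + 1 = Friday.
5017 mod 7 = 5, so 5017 days after a Friday is Friday + 5 = Wednesday.

Wednesday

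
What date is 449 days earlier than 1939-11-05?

August 13, 1938

−365 (one year) → Nov 5, 1938 (84 left).
−5 → Oct 31, 1938 (end of Oct, 31 days; 79 left).
−31 → Sep 30, 1938 (end of Sep, 30 days; 48 left).
−30 → Aug 31, 1938 (end of Aug, 31 days; 18 left).
−18 → Aug 13, 1938.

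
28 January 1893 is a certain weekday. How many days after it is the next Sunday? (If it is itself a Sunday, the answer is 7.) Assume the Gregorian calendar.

Jan 28, 1893 is a Saturday.
From Saturday to the next Sunday is 1 day.

1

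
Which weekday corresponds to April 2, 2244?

Tuesday

Doomsday rule: the anchor day for the 2200s is Friday. For year 44: 44÷12 = 3 r 8, and 8÷4 = 2, so 3+8+2 = 13.
Friday + 13 ≡ Thursday — that's 2244's doomsday.
In April the doomsday date is Apr 4.
Apr 2 is 2 days before Apr 4; 2 mod 7 = 2, so Thursday − 2 = Tuesday.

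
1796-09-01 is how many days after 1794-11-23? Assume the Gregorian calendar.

Nov 23, 1794 → Nov 23, 1795: 365 days.
Nov 23, 1795 → Dec 23, 1795: 30 days (November has 30).
Dec 23, 1795 → Jan 23, 1796: 31 days (December has 31).
Jan 23, 1796 → Feb 23, 1796: 31 days (January has 31).
Feb 23, 1796 → Mar 23, 1796: 29 days (February has 29).
Mar 23, 1796 → Apr 23, 1796: 31 days (March has 31).
Apr 23, 1796 → May 23, 1796: 30 days (April has 30).
May 23, 1796 → Jun 23, 1796: 31 days (May has 31).
Jun 23, 1796 → Jul 23, 1796: 30 days (June has 30).
Jul 23, 1796 → Aug 23, 1796: 31 days (July has 31).
Aug 23, 1796 → Sep 1, 1796: 9 days.
Total: 648 days.

648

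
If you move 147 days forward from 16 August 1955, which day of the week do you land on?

Tuesday

Aug 16, 1955 is a Tuesday.
147 mod 7 = 0, so 147 days after a Tuesday is Tuesday + 0 = Tuesday.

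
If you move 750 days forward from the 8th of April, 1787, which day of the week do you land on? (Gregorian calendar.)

Monday

First find the weekday of Apr 8, 1787. Doomsday rule: the anchor day for the 1700s is Sunday. For year 87: 87÷12 = 7 r 3, and 3÷4 = 0, so 7+3+0 = 10.
Sunday + 10 ≡ Wednesday — that's 1787's doomsday.
In April the doomsday date is Apr 4.
Apr 8 is 4 days after Apr 4; 4 mod 7 = 4, so Wednesday + 4 = Sunday.
750 mod 7 = 1, so 750 days after a Sunday is Sunday + 1 = Monday.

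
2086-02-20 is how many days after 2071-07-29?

5320

Jul 29, 2071 → Jul 29, 2072: 366 days (Feb 29, 2072 is in that span).
Jul 29, 2072 → Jul 29, 2073: 365 days.
Jul 29, 2073 → Jul 29, 2074: 365 days.
Jul 29, 2074 → Jul 29, 2075: 365 days.
Jul 29, 2075 → Jul 29, 2076: 366 days (Feb 29, 2076 is in that span).
Jul 29, 2076 → Jul 29, 2077: 365 days.
Jul 29, 2077 → Jul 29, 2078: 365 days.
Jul 29, 2078 → Jul 29, 2079: 365 days.
Jul 29, 2079 → Jul 29, 2080: 366 days (Feb 29, 2080 is in that span).
Jul 29, 2080 → Jul 29, 2081: 365 days.
Jul 29, 2081 → Jul 29, 2082: 365 days.
Jul 29, 2082 → Jul 29, 2083: 365 days.
Jul 29, 2083 → Jul 29, 2084: 366 days (Feb 29, 2084 is in that span).
Jul 29, 2084 → Jul 29, 2085: 365 days.
Jul 29, 2085 → Aug 29, 2085: 31 days (July has 31).
Aug 29, 2085 → Sep 29, 2085: 31 days (August has 31).
Sep 29, 2085 → Oct 29, 2085: 30 days (September has 30).
Oct 29, 2085 → Nov 29, 2085: 31 days (October has 31).
Nov 29, 2085 → Dec 29, 2085: 30 days (November has 30).
Dec 29, 2085 → Jan 29, 2086: 31 days (December has 31).
Jan 29, 2086 → Feb 20, 2086: 22 days.
Total: 5320 days.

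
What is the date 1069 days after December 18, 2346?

November 21, 2349

+365 (one year) → Dec 18, 2347 (704 left).
+366 (one year; includes Feb 29, 2348) → Dec 18, 2348 (338 left).
Dec has 31 days: +14 → Jan 1, 2349 (324 left).
Jan has 31 days: +31 → Feb 1, 2349 (293 left).
Feb has 28 days: +28 → Mar 1, 2349 (265 left).
Mar has 31 days: +31 → Apr 1, 2349 (234 left).
Apr has 30 days: +30 → May 1, 2349 (204 left).
May has 31 days: +31 → Jun 1, 2349 (173 left).
Jun has 30 days: +30 → Jul 1, 2349 (143 left).
Jul has 31 days: +31 → Aug 1, 2349 (112 left).
Aug has 31 days: +31 → Sep 1, 2349 (81 left).
Sep has 30 days: +30 → Oct 1, 2349 (51 left).
Oct has 31 days: +31 → Nov 1, 2349 (20 left).
+20 → Nov 21, 2349.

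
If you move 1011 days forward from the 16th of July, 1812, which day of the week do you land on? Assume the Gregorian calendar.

Jul 16, 1812 is a Thursday.
1011 mod 7 = 3, so 1011 days after a Thursday is Thursday + 3 = Sunday.

Sunday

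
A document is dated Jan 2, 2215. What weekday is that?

January 1, 2215 is a Sunday.
Jan 1, 2215 → Jan 2, 2215: 1 days.
Total: 1 days.
1 mod 7 = 1, so Sunday + 1 = Monday.

Monday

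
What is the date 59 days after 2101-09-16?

November 14, 2101

Sep has 30 days: +15 → Oct 1, 2101 (44 left).
Oct has 31 days: +31 → Nov 1, 2101 (13 left).
+13 → Nov 14, 2101.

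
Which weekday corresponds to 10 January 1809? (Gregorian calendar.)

Tuesday

Doomsday rule: the anchor day for the 1800s is Friday. For year 09: 9÷12 = 0 r 9, and 9÷4 = 2, so 0+9+2 = 11.
Friday + 11 ≡ Tuesday — that's 1809's doomsday.
In January the doomsday date is Jan 3 (1809 is not a leap year).
Jan 10 is 7 days after Jan 3; 7 mod 7 = 0, so Tuesday + 0 = Tuesday.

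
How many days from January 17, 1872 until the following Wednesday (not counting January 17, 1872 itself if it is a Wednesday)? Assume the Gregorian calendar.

7

Jan 17, 1872 is a Wednesday.
From Wednesday to the next Wednesday is 7 days.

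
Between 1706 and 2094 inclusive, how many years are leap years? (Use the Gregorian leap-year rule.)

Multiples of 4 in [1706,2094]: 97.
Of those, multiples of 100: 3 (not leap unless ÷400).
Multiples of 400: 1.
Leap years = 97 − 3 + 1 = 95.

95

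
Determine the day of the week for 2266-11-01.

Doomsday rule: the anchor day for the 2200s is Friday. For year 66: 66÷12 = 5 r 6, and 6÷4 = 1, so 5+6+1 = 12.
Friday + 12 ≡ Wednesday — that's 2266's doomsday.
In November the doomsday date is Nov 7.
Nov 1 is 6 days before Nov 7; 6 mod 7 = 6, so Wednesday − 6 = Thursday.

Thursday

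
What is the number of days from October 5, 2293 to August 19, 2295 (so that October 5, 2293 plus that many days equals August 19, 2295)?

Oct 5, 2293 → Oct 5, 2294: 365 days.
Oct 5, 2294 → Nov 5, 2294: 31 days (October has 31).
Nov 5, 2294 → Dec 5, 2294: 30 days (November has 30).
Dec 5, 2294 → Jan 5, 2295: 31 days (December has 31).
Jan 5, 2295 → Feb 5, 2295: 31 days (January has 31).
Feb 5, 2295 → Mar 5, 2295: 28 days (February has 28).
Mar 5, 2295 → Apr 5, 2295: 31 days (March has 31).
Apr 5, 2295 → May 5, 2295: 30 days (April has 30).
May 5, 2295 → Jun 5, 2295: 31 days (May has 31).
Jun 5, 2295 → Jul 5, 2295: 30 days (June has 30).
Jul 5, 2295 → Aug 5, 2295: 31 days (July has 31).
Aug 5, 2295 → Aug 19, 2295: 14 days.
Total: 683 days.

683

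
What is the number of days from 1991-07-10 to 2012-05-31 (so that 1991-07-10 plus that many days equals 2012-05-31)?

Jul 10, 1991 → Jul 10, 1992: 366 days (Feb 29, 1992 is in that span).
Jul 10, 1992 → Jul 10, 1993: 365 days.
Jul 10, 1993 → Jul 10, 1994: 365 days.
Jul 10, 1994 → Jul 10, 1995: 365 days.
Jul 10, 1995 → Jul 10, 1996: 366 days (Feb 29, 1996 is in that span).
Jul 10, 1996 → Jul 10, 1997: 365 days.
Jul 10, 1997 → Jul 10, 1998: 365 days.
Jul 10, 1998 → Jul 10, 1999: 365 days.
Jul 10, 1999 → Jul 10, 2000: 366 days (Feb 29, 2000 is in that span).
Jul 10, 2000 → Jul 10, 2001: 365 days.
Jul 10, 2001 → Jul 10, 2002: 365 days.
Jul 10, 2002 → Jul 10, 2003: 365 days.
Jul 10, 2003 → Jul 10, 2004: 366 days (Feb 29, 2004 is in that span).
Jul 10, 2004 → Jul 10, 2005: 365 days.
Jul 10, 2005 → Jul 10, 2006: 365 days.
Jul 10, 2006 → Jul 10, 2007: 365 days.
Jul 10, 2007 → Jul 10, 2008: 366 days (Feb 29, 2008 is in that span).
Jul 10, 2008 → Jul 10, 2009: 365 days.
Jul 10, 2009 → Jul 10, 2010: 365 days.
Jul 10, 2010 → Jul 10, 2011: 365 days.
Jul 10, 2011 → Aug 10, 2011: 31 days (July has 31).
Aug 10, 2011 → Sep 10, 2011: 31 days (August has 31).
Sep 10, 2011 → Oct 10, 2011: 30 days (September has 30).
Oct 10, 2011 → Nov 10, 2011: 31 days (October has 31).
Nov 10, 2011 → Dec 10, 2011: 30 days (November has 30).
Dec 10, 2011 → Jan 10, 2012: 31 days (December has 31).
Jan 10, 2012 → Feb 10, 2012: 31 days (January has 31).
Feb 10, 2012 → Mar 10, 2012: 29 days (February has 29).
Mar 10, 2012 → Apr 10, 2012: 31 days (March has 31).
Apr 10, 2012 → May 10, 2012: 30 days (April has 30).
May 10, 2012 → May 31, 2012: 21 days.
Total: 7631 days.

7631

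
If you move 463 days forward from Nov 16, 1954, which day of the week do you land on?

Nov 16, 1954 is a Tuesday.
463 mod 7 = 1, so 463 days after a Tuesday is Tuesday + 1 = Wednesday.

Wednesday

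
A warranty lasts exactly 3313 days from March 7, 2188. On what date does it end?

April 2, 2197

+365 (one year) → Mar 7, 2189 (2948 left).
+365 (one year) → Mar 7, 2190 (2583 left).
+365 (one year) → Mar 7, 2191 (2218 left).
+366 (one year; includes Feb 29, 2192) → Mar 7, 2192 (1852 left).
+365 (one year) → Mar 7, 2193 (1487 left).
+365 (one year) → Mar 7, 2194 (1122 left).
+365 (one year) → Mar 7, 2195 (757 left).
+366 (one year; includes Feb 29, 2196) → Mar 7, 2196 (391 left).
Mar has 31 days: +25 → Apr 1, 2196 (366 left).
Apr has 30 days: +30 → May 1, 2196 (336 left).
May has 31 days: +31 → Jun 1, 2196 (305 left).
Jun has 30 days: +30 → Jul 1, 2196 (275 left).
Jul has 31 days: +31 → Aug 1, 2196 (244 left).
Aug has 31 days: +31 → Sep 1, 2196 (213 left).
Sep has 30 days: +30 → Oct 1, 2196 (183 left).
Oct has 31 days: +31 → Nov 1, 2196 (152 left).
Nov has 30 days: +30 → Dec 1, 2196 (122 left).
Dec has 31 days: +31 → Jan 1, 2197 (91 left).
Jan has 31 days: +31 → Feb 1, 2197 (60 left).
Feb has 28 days: +28 → Mar 1, 2197 (32 left).
Mar has 31 days: +31 → Apr 1, 2197 (1 left).
+1 → Apr 2, 2197.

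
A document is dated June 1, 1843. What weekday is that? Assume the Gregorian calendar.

Doomsday rule: the anchor day for the 1800s is Friday. For year 43: 43÷12 = 3 r 7, and 7÷4 = 1, so 3+7+1 = 11.
Friday + 11 ≡ Tuesday — that's 1843's doomsday.
In June the doomsday date is Jun 6.
Jun 1 is 5 days before Jun 6; 5 mod 7 = 5, so Tuesday − 5 = Thursday.

Thursday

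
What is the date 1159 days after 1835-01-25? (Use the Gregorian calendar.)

March 29, 1838

+365 (one year) → Jan 25, 1836 (794 left).
+366 (one year; includes Feb 29, 1836) → Jan 25, 1837 (428 left).
+365 (one year) → Jan 25, 1838 (63 left).
Jan has 31 days: +7 → Feb 1, 1838 (56 left).
Feb has 28 days: +28 → Mar 1, 1838 (28 left).
+28 → Mar 29, 1838.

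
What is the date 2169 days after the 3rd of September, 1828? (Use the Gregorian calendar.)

August 12, 1834

+365 (one year) → Sep 3, 1829 (1804 left).
+365 (one year) → Sep 3, 1830 (1439 left).
+365 (one year) → Sep 3, 1831 (1074 left).
+366 (one year; includes Feb 29, 1832) → Sep 3, 1832 (708 left).
+365 (one year) → Sep 3, 1833 (343 left).
Sep has 30 days: +28 → Oct 1, 1833 (315 left).
Oct has 31 days: +31 → Nov 1, 1833 (284 left).
Nov has 30 days: +30 → Dec 1, 1833 (254 left).
Dec has 31 days: +31 → Jan 1, 1834 (223 left).
Jan has 31 days: +31 → Feb 1, 1834 (192 left).
Feb has 28 days: +28 → Mar 1, 1834 (164 left).
Mar has 31 days: +31 → Apr 1, 1834 (133 left).
Apr has 30 days: +30 → May 1, 1834 (103 left).
May has 31 days: +31 → Jun 1, 1834 (72 left).
Jun has 30 days: +30 → Jul 1, 1834 (42 left).
Jul has 31 days: +31 → Aug 1, 1834 (11 left).
+11 → Aug 12, 1834.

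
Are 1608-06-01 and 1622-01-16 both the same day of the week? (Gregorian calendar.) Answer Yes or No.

From Jun 1, 1608 to Jan 16, 1622 is 4977 days.
4977 mod 7 = 0, so they are the same weekday.
(Jun 1, 1608 is a Sunday; Jan 16, 1622 is a Sunday.)

Yes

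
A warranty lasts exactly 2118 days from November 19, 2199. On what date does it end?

September 7, 2205

+365 (one year) → Nov 19, 2200 (1753 left).
+365 (one year) → Nov 19, 2201 (1388 left).
+365 (one year) → Nov 19, 2202 (1023 left).
+365 (one year) → Nov 19, 2203 (658 left).
+366 (one year; includes Feb 29, 2204) → Nov 19, 2204 (292 left).
Nov has 30 days: +12 → Dec 1, 2204 (280 left).
Dec has 31 days: +31 → Jan 1, 2205 (249 left).
Jan has 31 days: +31 → Feb 1, 2205 (218 left).
Feb has 28 days: +28 → Mar 1, 2205 (190 left).
Mar has 31 days: +31 → Apr 1, 2205 (159 left).
Apr has 30 days: +30 → May 1, 2205 (129 left).
May has 31 days: +31 → Jun 1, 2205 (98 left).
Jun has 30 days: +30 → Jul 1, 2205 (68 left).
Jul has 31 days: +31 → Aug 1, 2205 (37 left).
Aug has 31 days: +31 → Sep 1, 2205 (6 left).
+6 → Sep 7, 2205.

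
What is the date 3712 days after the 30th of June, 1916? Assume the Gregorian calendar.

August 29, 1926

+365 (one year) → Jun 30, 1917 (3347 left).
+365 (one year) → Jun 30, 1918 (2982 left).
+365 (one year) → Jun 30, 1919 (2617 left).
+366 (one year; includes Feb 29, 1920) → Jun 30, 1920 (2251 left).
+365 (one year) → Jun 30, 1921 (1886 left).
+365 (one year) → Jun 30, 1922 (1521 left).
+365 (one year) → Jun 30, 1923 (1156 left).
+366 (one year; includes Feb 29, 1924) → Jun 30, 1924 (790 left).
+365 (one year) → Jun 30, 1925 (425 left).
+365 (one year) → Jun 30, 1926 (60 left).
Jun has 30 days: +1 → Jul 1, 1926 (59 left).
Jul has 31 days: +31 → Aug 1, 1926 (28 left).
+28 → Aug 29, 1926.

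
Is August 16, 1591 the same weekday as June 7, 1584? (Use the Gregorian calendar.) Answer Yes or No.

No

From Jun 7, 1584 to Aug 16, 1591 is 2626 days.
2626 mod 7 = 1, so they are different weekdays.
(Jun 7, 1584 is a Thursday; Aug 16, 1591 is a Friday.)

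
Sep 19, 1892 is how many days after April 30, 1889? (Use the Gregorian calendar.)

1238

Apr 30, 1889 → Apr 30, 1890: 365 days.
Apr 30, 1890 → Apr 30, 1891: 365 days.
Apr 30, 1891 → Apr 30, 1892: 366 days (Feb 29, 1892 is in that span).
Apr 30, 1892 → May 30, 1892: 30 days (April has 30).
May 30, 1892 → Jun 30, 1892: 31 days (May has 31).
Jun 30, 1892 → Jul 30, 1892: 30 days (June has 30).
Jul 30, 1892 → Aug 30, 1892: 31 days (July has 31).
Aug 30, 1892 → Sep 19, 1892: 20 days.
Total: 1238 days.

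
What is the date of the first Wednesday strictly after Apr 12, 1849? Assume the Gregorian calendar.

April 18, 1849

Apr 12, 1849 is a Thursday.
From Thursday to the next Wednesday is 6 days.
Apr 12, 1849 + 6 = Apr 18, 1849.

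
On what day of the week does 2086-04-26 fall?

Friday

Doomsday rule: the anchor day for the 2000s is Tuesday. For year 86: 86÷12 = 7 r 2, and 2÷4 = 0, so 7+2+0 = 9.
Tuesday + 9 ≡ Thursday — that's 2086's doomsday.
In April the doomsday date is Apr 4.
Apr 26 is 22 days after Apr 4; 22 mod 7 = 1, so Thursday + 1 = Friday.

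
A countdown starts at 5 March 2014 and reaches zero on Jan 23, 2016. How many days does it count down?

689

Mar 5, 2014 → Mar 5, 2015: 365 days.
Mar 5, 2015 → Apr 5, 2015: 31 days (March has 31).
Apr 5, 2015 → May 5, 2015: 30 days (April has 30).
May 5, 2015 → Jun 5, 2015: 31 days (May has 31).
Jun 5, 2015 → Jul 5, 2015: 30 days (June has 30).
Jul 5, 2015 → Aug 5, 2015: 31 days (July has 31).
Aug 5, 2015 → Sep 5, 2015: 31 days (August has 31).
Sep 5, 2015 → Oct 5, 2015: 30 days (September has 30).
Oct 5, 2015 → Nov 5, 2015: 31 days (October has 31).
Nov 5, 2015 → Dec 5, 2015: 30 days (November has 30).
Dec 5, 2015 → Jan 5, 2016: 31 days (December has 31).
Jan 5, 2016 → Jan 23, 2016: 18 days.
Total: 689 days.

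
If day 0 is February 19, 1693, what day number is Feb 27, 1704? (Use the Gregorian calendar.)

Feb 19, 1693 → Feb 19, 1694: 365 days.
Feb 19, 1694 → Feb 19, 1695: 365 days.
Feb 19, 1695 → Feb 19, 1696: 365 days.
Feb 19, 1696 → Feb 19, 1697: 366 days (Feb 29, 1696 is in that span).
Feb 19, 1697 → Feb 19, 1698: 365 days.
Feb 19, 1698 → Feb 19, 1699: 365 days.
Feb 19, 1699 → Feb 19, 1700: 365 days.
Feb 19, 1700 → Feb 19, 1701: 365 days.
Feb 19, 1701 → Feb 19, 1702: 365 days.
Feb 19, 1702 → Feb 19, 1703: 365 days.
Feb 19, 1703 → Mar 19, 1703: 28 days (February has 28).
Mar 19, 1703 → Apr 19, 1703: 31 days (March has 31).
Apr 19, 1703 → May 19, 1703: 30 days (April has 30).
May 19, 1703 → Jun 19, 1703: 31 days (May has 31).
Jun 19, 1703 → Jul 19, 1703: 30 days (June has 30).
Jul 19, 1703 → Aug 19, 1703: 31 days (July has 31).
Aug 19, 1703 → Sep 19, 1703: 31 days (August has 31).
Sep 19, 1703 → Oct 19, 1703: 30 days (September has 30).
Oct 19, 1703 → Nov 19, 1703: 31 days (October has 31).
Nov 19, 1703 → Dec 19, 1703: 30 days (November has 30).
Dec 19, 1703 → Jan 19, 1704: 31 days (December has 31).
Jan 19, 1704 → Feb 19, 1704: 31 days (January has 31).
Feb 19, 1704 → Feb 27, 1704: 8 days.
Total: 4024 days.

4024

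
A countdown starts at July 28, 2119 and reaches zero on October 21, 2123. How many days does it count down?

Jul 28, 2119 → Jul 28, 2120: 366 days (Feb 29, 2120 is in that span).
Jul 28, 2120 → Jul 28, 2121: 365 days.
Jul 28, 2121 → Jul 28, 2122: 365 days.
Jul 28, 2122 → Jul 28, 2123: 365 days.
Jul 28, 2123 → Aug 28, 2123: 31 days (July has 31).
Aug 28, 2123 → Sep 28, 2123: 31 days (August has 31).
Sep 28, 2123 → Oct 21, 2123: 23 days.
Total: 1546 days.

1546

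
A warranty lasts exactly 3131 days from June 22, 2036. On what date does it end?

+365 (one year) → Jun 22, 2037 (2766 left).
+365 (one year) → Jun 22, 2038 (2401 left).
+365 (one year) → Jun 22, 2039 (2036 left).
+366 (one year; includes Feb 29, 2040) → Jun 22, 2040 (1670 left).
+365 (one year) → Jun 22, 2041 (1305 left).
+365 (one year) → Jun 22, 2042 (940 left).
+365 (one year) → Jun 22, 2043 (575 left).
+366 (one year; includes Feb 29, 2044) → Jun 22, 2044 (209 left).
Jun has 30 days: +9 → Jul 1, 2044 (200 left).
Jul has 31 days: +31 → Aug 1, 2044 (169 left).
Aug has 31 days: +31 → Sep 1, 2044 (138 left).
Sep has 30 days: +30 → Oct 1, 2044 (108 left).
Oct has 31 days: +31 → Nov 1, 2044 (77 left).
Nov has 30 days: +30 → Dec 1, 2044 (47 left).
Dec has 31 days: +31 → Jan 1, 2045 (16 left).
+16 → Jan 17, 2045.

January 17, 2045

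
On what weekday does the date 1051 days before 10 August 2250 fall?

Aug 10, 2250 is a Saturday.
1051 mod 7 = 1, so 1051 days before a Saturday is Saturday − 1 = Friday.

Friday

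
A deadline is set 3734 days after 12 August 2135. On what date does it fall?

November 1, 2145

+366 (one year; includes Feb 29, 2136) → Aug 12, 2136 (3368 left).
+365 (one year) → Aug 12, 2137 (3003 left).
+365 (one year) → Aug 12, 2138 (2638 left).
+365 (one year) → Aug 12, 2139 (2273 left).
+366 (one year; includes Feb 29, 2140) → Aug 12, 2140 (1907 left).
+365 (one year) → Aug 12, 2141 (1542 left).
+365 (one year) → Aug 12, 2142 (1177 left).
+365 (one year) → Aug 12, 2143 (812 left).
+366 (one year; includes Feb 29, 2144) → Aug 12, 2144 (446 left).
+365 (one year) → Aug 12, 2145 (81 left).
Aug has 31 days: +20 → Sep 1, 2145 (61 left).
Sep has 30 days: +30 → Oct 1, 2145 (31 left).
Oct has 31 days: +31 → Nov 1, 2145 (0 left).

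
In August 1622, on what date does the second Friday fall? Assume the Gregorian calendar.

August 1, 1622 is a Monday.
The first Friday is therefore August 5 (4 days later).
The second Friday is 5 + 1×7 = August 12.

August 12, 1622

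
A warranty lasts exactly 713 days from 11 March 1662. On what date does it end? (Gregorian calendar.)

February 22, 1664

+365 (one year) → Mar 11, 1663 (348 left).
Mar has 31 days: +21 → Apr 1, 1663 (327 left).
Apr has 30 days: +30 → May 1, 1663 (297 left).
May has 31 days: +31 → Jun 1, 1663 (266 left).
Jun has 30 days: +30 → Jul 1, 1663 (236 left).
Jul has 31 days: +31 → Aug 1, 1663 (205 left).
Aug has 31 days: +31 → Sep 1, 1663 (174 left).
Sep has 30 days: +30 → Oct 1, 1663 (144 left).
Oct has 31 days: +31 → Nov 1, 1663 (113 left).
Nov has 30 days: +30 → Dec 1, 1663 (83 left).
Dec has 31 days: +31 → Jan 1, 1664 (52 left).
Jan has 31 days: +31 → Feb 1, 1664 (21 left).
+21 → Feb 22, 1664.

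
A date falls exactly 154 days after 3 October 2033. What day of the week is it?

Monday

First find the weekday of Oct 3, 2033. Doomsday rule: the anchor day for the 2000s is Tuesday. For year 33: 33÷12 = 2 r 9, and 9÷4 = 2, so 2+9+2 = 13.
Tuesday + 13 ≡ Monday — that's 2033's doomsday.
In October the doomsday date is Oct 10.
Oct 3 is 7 days before Oct 10; 7 mod 7 = 0, so Monday − 0 = Monday.
154 mod 7 = 0, so 154 days after a Monday is Monday + 0 = Monday.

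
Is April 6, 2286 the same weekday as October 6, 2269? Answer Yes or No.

From Oct 6, 2269 to Apr 6, 2286 is 6026 days.
6026 mod 7 = 6, so they are different weekdays.
(Oct 6, 2269 is a Wednesday; Apr 6, 2286 is a Tuesday.)

No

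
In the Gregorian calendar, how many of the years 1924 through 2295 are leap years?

Multiples of 4 in [1924,2295]: 93.
Of those, multiples of 100: 3 (not leap unless ÷400).
Multiples of 400: 1.
Leap years = 93 − 3 + 1 = 91.

91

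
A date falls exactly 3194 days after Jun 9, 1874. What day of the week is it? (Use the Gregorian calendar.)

Thursday

First find the weekday of Jun 9, 1874. Doomsday rule: the anchor day for the 1800s is Friday. For year 74: 74÷12 = 6 r 2, and 2÷4 = 0, so 6+2+0 = 8.
Friday + 8 ≡ Saturday — that's 1874's doomsday.
In June the doomsday date is Jun 6.
Jun 9 is 3 days after Jun 6; 3 mod 7 = 3, so Saturday + 3 = Tuesday.
3194 mod 7 = 2, so 3194 days after a Tuesday is Tuesday + 2 = Thursday.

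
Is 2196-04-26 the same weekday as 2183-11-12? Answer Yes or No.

No

From Nov 12, 2183 to Apr 26, 2196 is 4549 days.
4549 mod 7 = 6, so they are different weekdays.
(Nov 12, 2183 is a Wednesday; Apr 26, 2196 is a Tuesday.)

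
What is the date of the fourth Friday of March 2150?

March 1, 2150 is a Sunday.
The first Friday is therefore March 6 (5 days later).
The fourth Friday is 6 + 3×7 = March 27.

March 27, 2150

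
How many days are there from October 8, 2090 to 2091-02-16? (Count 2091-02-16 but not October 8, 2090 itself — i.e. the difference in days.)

131

Oct 8, 2090 → Nov 8, 2090: 31 days (October has 31).
Nov 8, 2090 → Dec 8, 2090: 30 days (November has 30).
Dec 8, 2090 → Jan 8, 2091: 31 days (December has 31).
Jan 8, 2091 → Feb 8, 2091: 31 days (January has 31).
Feb 8, 2091 → Feb 16, 2091: 8 days.
Total: 131 days.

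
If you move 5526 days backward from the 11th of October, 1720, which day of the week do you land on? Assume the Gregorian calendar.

Tuesday

First find the weekday of Oct 11, 1720. Doomsday rule: the anchor day for the 1700s is Sunday. For year 20: 20÷12 = 1 r 8, and 8÷4 = 2, so 1+8+2 = 11.
Sunday + 11 ≡ Thursday — that's 1720's doomsday.
In October the doomsday date is Oct 10.
Oct 11 is 1 day after Oct 10; 1 mod 7 = 1, so Thursday + 1 = Friday.
5526 mod 7 = 3, so 5526 days before a Friday is Friday − 3 = Tuesday.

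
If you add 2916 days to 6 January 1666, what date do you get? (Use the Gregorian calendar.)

+365 (one year) → Jan 6, 1667 (2551 left).
+365 (one year) → Jan 6, 1668 (2186 left).
+366 (one year; includes Feb 29, 1668) → Jan 6, 1669 (1820 left).
+365 (one year) → Jan 6, 1670 (1455 left).
+365 (one year) → Jan 6, 1671 (1090 left).
+365 (one year) → Jan 6, 1672 (725 left).
+366 (one year; includes Feb 29, 1672) → Jan 6, 1673 (359 left).
Jan has 31 days: +26 → Feb 1, 1673 (333 left).
Feb has 28 days: +28 → Mar 1, 1673 (305 left).
Mar has 31 days: +31 → Apr 1, 1673 (274 left).
Apr has 30 days: +30 → May 1, 1673 (244 left).
May has 31 days: +31 → Jun 1, 1673 (213 left).
Jun has 30 days: +30 → Jul 1, 1673 (183 left).
Jul has 31 days: +31 → Aug 1, 1673 (152 left).
Aug has 31 days: +31 → Sep 1, 1673 (121 left).
Sep has 30 days: +30 → Oct 1, 1673 (91 left).
Oct has 31 days: +31 → Nov 1, 1673 (60 left).
Nov has 30 days: +30 → Dec 1, 1673 (30 left).
+30 → Dec 31, 1673.

December 31, 1673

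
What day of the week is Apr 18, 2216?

Doomsday rule: the anchor day for the 2200s is Friday. For year 16: 16÷12 = 1 r 4, and 4÷4 = 1, so 1+4+1 = 6.
Friday + 6 ≡ Thursday — that's 2216's doomsday.
In April the doomsday date is Apr 4.
Apr 18 is 14 days after Apr 4; 14 mod 7 = 0, so Thursday + 0 = Thursday.

Thursday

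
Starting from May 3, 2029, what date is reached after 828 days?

+365 (one year) → May 3, 2030 (463 left).
+365 (one year) → May 3, 2031 (98 left).
May has 31 days: +29 → Jun 1, 2031 (69 left).
Jun has 30 days: +30 → Jul 1, 2031 (39 left).
Jul has 31 days: +31 → Aug 1, 2031 (8 left).
+8 → Aug 9, 2031.

August 9, 2031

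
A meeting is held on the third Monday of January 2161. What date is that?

January 1, 2161 is a Thursday.
The first Monday is therefore January 5 (4 days later).
The third Monday is 5 + 2×7 = January 19.

January 19, 2161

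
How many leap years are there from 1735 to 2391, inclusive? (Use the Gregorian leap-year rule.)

Multiples of 4 in [1735,2391]: 164.
Of those, multiples of 100: 6 (not leap unless ÷400).
Multiples of 400: 1.
Leap years = 164 − 6 + 1 = 159.

159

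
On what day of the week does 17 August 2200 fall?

Sunday

January 1, 2200 is a Wednesday.
Jan 1, 2200 → Feb 1, 2200: 31 days (January has 31).
Feb 1, 2200 → Mar 1, 2200: 28 days (February has 28).
Mar 1, 2200 → Apr 1, 2200: 31 days (March has 31).
Apr 1, 2200 → May 1, 2200: 30 days (April has 30).
May 1, 2200 → Jun 1, 2200: 31 days (May has 31).
Jun 1, 2200 → Jul 1, 2200: 30 days (June has 30).
Jul 1, 2200 → Aug 1, 2200: 31 days (July has 31).
Aug 1, 2200 → Aug 17, 2200: 16 days.
Total: 228 days.
228 mod 7 = 4, so Wednesday + 4 = Sunday.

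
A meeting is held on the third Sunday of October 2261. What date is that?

October 20, 2261

October 1, 2261 is a Tuesday.
The first Sunday is therefore October 6 (5 days later).
The third Sunday is 6 + 2×7 = October 20.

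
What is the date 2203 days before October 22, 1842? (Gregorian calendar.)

−365 (one year) → Oct 22, 1841 (1838 left).
−365 (one year) → Oct 22, 1840 (1473 left).
−366 (one year; includes Feb 29, 1840) → Oct 22, 1839 (1107 left).
−365 (one year) → Oct 22, 1838 (742 left).
−365 (one year) → Oct 22, 1837 (377 left).
−22 → Sep 30, 1837 (end of Sep, 30 days; 355 left).
−30 → Aug 31, 1837 (end of Aug, 31 days; 325 left).
−31 → Jul 31, 1837 (end of Jul, 31 days; 294 left).
−31 → Jun 30, 1837 (end of Jun, 30 days; 263 left).
−30 → May 31, 1837 (end of May, 31 days; 233 left).
−31 → Apr 30, 1837 (end of Apr, 30 days; 202 left).
−30 → Mar 31, 1837 (end of Mar, 31 days; 172 left).
−31 → Feb 28, 1837 (end of Feb, 28 days; 141 left).
−28 → Jan 31, 1837 (end of Jan, 31 days; 113 left).
−31 → Dec 31, 1836 (end of Dec, 31 days; 82 left).
−31 → Nov 30, 1836 (end of Nov, 30 days; 51 left).
−30 → Oct 31, 1836 (end of Oct, 31 days; 21 left).
−21 → Oct 10, 1836.

October 10, 1836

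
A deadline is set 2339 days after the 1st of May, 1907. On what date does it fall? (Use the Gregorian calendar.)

September 25, 1913

+366 (one year; includes Feb 29, 1908) → May 1, 1908 (1973 left).
+365 (one year) → May 1, 1909 (1608 left).
+365 (one year) → May 1, 1910 (1243 left).
+365 (one year) → May 1, 1911 (878 left).
+366 (one year; includes Feb 29, 1912) → May 1, 1912 (512 left).
+365 (one year) → May 1, 1913 (147 left).
May has 31 days: +31 → Jun 1, 1913 (116 left).
Jun has 30 days: +30 → Jul 1, 1913 (86 left).
Jul has 31 days: +31 → Aug 1, 1913 (55 left).
Aug has 31 days: +31 → Sep 1, 1913 (24 left).
+24 → Sep 25, 1913.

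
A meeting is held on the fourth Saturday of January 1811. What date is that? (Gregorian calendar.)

January 1, 1811 is a Tuesday.
The first Saturday is therefore January 5 (4 days later).
The fourth Saturday is 5 + 3×7 = January 26.

January 26, 1811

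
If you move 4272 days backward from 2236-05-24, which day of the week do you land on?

Sunday

First find the weekday of May 24, 2236. Doomsday rule: the anchor day for the 2200s is Friday. For year 36: 36÷12 = 3 r 0, and 0÷4 = 0, so 3+0+0 = 3.
Friday + 3 ≡ Monday — that's 2236's doomsday.
In May the doomsday date is May 9.
May 24 is 15 days after May 9; 15 mod 7 = 1, so Monday + 1 = Tuesday.
4272 mod 7 = 2, so 4272 days before a Tuesday is Tuesday − 2 = Sunday.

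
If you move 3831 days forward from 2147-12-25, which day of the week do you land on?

Dec 25, 2147 is a Monday.
3831 mod 7 = 2, so 3831 days after a Monday is Monday + 2 = Wednesday.

Wednesday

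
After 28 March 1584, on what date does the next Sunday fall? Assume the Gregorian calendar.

April 1, 1584

Mar 28, 1584 is a Wednesday.
From Wednesday to the next Sunday is 4 days.
Mar 28, 1584 + 4 = Apr 1, 1584.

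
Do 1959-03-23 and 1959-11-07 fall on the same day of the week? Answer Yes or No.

From Mar 23, 1959 to Nov 7, 1959 is 229 days.
229 mod 7 = 5, so they are different weekdays.
(Mar 23, 1959 is a Monday; Nov 7, 1959 is a Saturday.)

No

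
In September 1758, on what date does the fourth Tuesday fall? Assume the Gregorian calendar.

September 1, 1758 is a Friday.
The first Tuesday is therefore September 5 (4 days later).
The fourth Tuesday is 5 + 3×7 = September 26.

September 26, 1758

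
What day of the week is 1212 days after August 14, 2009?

Saturday

First find the weekday of Aug 14, 2009. Doomsday rule: the anchor day for the 2000s is Tuesday. For year 09: 9÷12 = 0 r 9, and 9÷4 = 2, so 0+9+2 = 11.
Tuesday + 11 ≡ Saturday — that's 2009's doomsday.
In August the doomsday date is Aug 8.
Aug 14 is 6 days after Aug 8; 6 mod 7 = 6, so Saturday + 6 = Friday.
1212 mod 7 = 1, so 1212 days after a Friday is Friday + 1 = Saturday.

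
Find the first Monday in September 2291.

September 1, 2291 is a Tuesday.
The first Monday is therefore September 7 (6 days later).

September 7, 2291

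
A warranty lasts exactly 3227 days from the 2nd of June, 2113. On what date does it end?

April 3, 2122

+365 (one year) → Jun 2, 2114 (2862 left).
+365 (one year) → Jun 2, 2115 (2497 left).
+366 (one year; includes Feb 29, 2116) → Jun 2, 2116 (2131 left).
+365 (one year) → Jun 2, 2117 (1766 left).
+365 (one year) → Jun 2, 2118 (1401 left).
+365 (one year) → Jun 2, 2119 (1036 left).
+366 (one year; includes Feb 29, 2120) → Jun 2, 2120 (670 left).
+365 (one year) → Jun 2, 2121 (305 left).
Jun has 30 days: +29 → Jul 1, 2121 (276 left).
Jul has 31 days: +31 → Aug 1, 2121 (245 left).
Aug has 31 days: +31 → Sep 1, 2121 (214 left).
Sep has 30 days: +30 → Oct 1, 2121 (184 left).
Oct has 31 days: +31 → Nov 1, 2121 (153 left).
Nov has 30 days: +30 → Dec 1, 2121 (123 left).
Dec has 31 days: +31 → Jan 1, 2122 (92 left).
Jan has 31 days: +31 → Feb 1, 2122 (61 left).
Feb has 28 days: +28 → Mar 1, 2122 (33 left).
Mar has 31 days: +31 → Apr 1, 2122 (2 left).
+2 → Apr 3, 2122.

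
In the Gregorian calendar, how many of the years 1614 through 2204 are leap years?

Multiples of 4 in [1614,2204]: 148.
Of those, multiples of 100: 6 (not leap unless ÷400).
Multiples of 400: 1.
Leap years = 148 − 6 + 1 = 143.

143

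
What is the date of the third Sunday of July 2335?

July 1, 2335 is a Monday.
The first Sunday is therefore July 7 (6 days later).
The third Sunday is 7 + 2×7 = July 21.

July 21, 2335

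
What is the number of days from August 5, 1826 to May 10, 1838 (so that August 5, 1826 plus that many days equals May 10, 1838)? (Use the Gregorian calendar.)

4296

Aug 5, 1826 → Aug 5, 1827: 365 days.
Aug 5, 1827 → Aug 5, 1828: 366 days (Feb 29, 1828 is in that span).
Aug 5, 1828 → Aug 5, 1829: 365 days.
Aug 5, 1829 → Aug 5, 1830: 365 days.
Aug 5, 1830 → Aug 5, 1831: 365 days.
Aug 5, 1831 → Aug 5, 1832: 366 days (Feb 29, 1832 is in that span).
Aug 5, 1832 → Aug 5, 1833: 365 days.
Aug 5, 1833 → Aug 5, 1834: 365 days.
Aug 5, 1834 → Aug 5, 1835: 365 days.
Aug 5, 1835 → Aug 5, 1836: 366 days (Feb 29, 1836 is in that span).
Aug 5, 1836 → Aug 5, 1837: 365 days.
Aug 5, 1837 → Sep 5, 1837: 31 days (August has 31).
Sep 5, 1837 → Oct 5, 1837: 30 days (September has 30).
Oct 5, 1837 → Nov 5, 1837: 31 days (October has 31).
Nov 5, 1837 → Dec 5, 1837: 30 days (November has 30).
Dec 5, 1837 → Jan 5, 1838: 31 days (December has 31).
Jan 5, 1838 → Feb 5, 1838: 31 days (January has 31).
Feb 5, 1838 → Mar 5, 1838: 28 days (February has 28).
Mar 5, 1838 → Apr 5, 1838: 31 days (March has 31).
Apr 5, 1838 → May 5, 1838: 30 days (April has 30).
May 5, 1838 → May 10, 1838: 5 days.
Total: 4296 days.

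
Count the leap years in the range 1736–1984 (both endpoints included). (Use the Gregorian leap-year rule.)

61

Multiples of 4 in [1736,1984]: 63.
Of those, multiples of 100: 2 (not leap unless ÷400).
Multiples of 400: 0.
Leap years = 63 − 2 + 0 = 61.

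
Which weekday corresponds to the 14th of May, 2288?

Doomsday rule: the anchor day for the 2200s is Friday. For year 88: 88÷12 = 7 r 4, and 4÷4 = 1, so 7+4+1 = 12.
Friday + 12 ≡ Wednesday — that's 2288's doomsday.
In May the doomsday date is May 9.
May 14 is 5 days after May 9; 5 mod 7 = 5, so Wednesday + 5 = Monday.

Monday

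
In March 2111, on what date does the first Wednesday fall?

March 1, 2111 is a Sunday.
The first Wednesday is therefore March 4 (3 days later).

March 4, 2111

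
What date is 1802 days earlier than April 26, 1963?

−365 (one year) → Apr 26, 1962 (1437 left).
−365 (one year) → Apr 26, 1961 (1072 left).
−365 (one year) → Apr 26, 1960 (707 left).
−366 (one year; includes Feb 29, 1960) → Apr 26, 1959 (341 left).
−26 → Mar 31, 1959 (end of Mar, 31 days; 315 left).
−31 → Feb 28, 1959 (end of Feb, 28 days; 284 left).
−28 → Jan 31, 1959 (end of Jan, 31 days; 256 left).
−31 → Dec 31, 1958 (end of Dec, 31 days; 225 left).
−31 → Nov 30, 1958 (end of Nov, 30 days; 194 left).
−30 → Oct 31, 1958 (end of Oct, 31 days; 164 left).
−31 → Sep 30, 1958 (end of Sep, 30 days; 133 left).
−30 → Aug 31, 1958 (end of Aug, 31 days; 103 left).
−31 → Jul 31, 1958 (end of Jul, 31 days; 72 left).
−31 → Jun 30, 1958 (end of Jun, 30 days; 41 left).
−30 → May 31, 1958 (end of May, 31 days; 11 left).
−11 → May 20, 1958.

May 20, 1958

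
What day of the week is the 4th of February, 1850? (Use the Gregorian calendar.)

Monday

Doomsday rule: the anchor day for the 1800s is Friday. For year 50: 50÷12 = 4 r 2, and 2÷4 = 0, so 4+2+0 = 6.
Friday + 6 ≡ Thursday — that's 1850's doomsday.
In February the doomsday date is Feb 28 (1850 is not a leap year).
Feb 4 is 24 days before Feb 28; 24 mod 7 = 3, so Thursday − 3 = Monday.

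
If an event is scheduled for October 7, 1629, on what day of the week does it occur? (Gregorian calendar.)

Sunday

Doomsday rule: the anchor day for the 1600s is Tuesday. For year 29: 29÷12 = 2 r 5, and 5÷4 = 1, so 2+5+1 = 8.
Tuesday + 8 ≡ Wednesday — that's 1629's doomsday.
In October the doomsday date is Oct 10.
Oct 7 is 3 days before Oct 10; 3 mod 7 = 3, so Wednesday − 3 = Sunday.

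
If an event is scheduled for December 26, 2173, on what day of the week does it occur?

Doomsday rule: the anchor day for the 2100s is Sunday. For year 73: 73÷12 = 6 r 1, and 1÷4 = 0, so 6+1+0 = 7.
Sunday + 7 ≡ Sunday — that's 2173's doomsday.
In December the doomsday date is Dec 12.
Dec 26 is 14 days after Dec 12; 14 mod 7 = 0, so Sunday + 0 = Sunday.

Sunday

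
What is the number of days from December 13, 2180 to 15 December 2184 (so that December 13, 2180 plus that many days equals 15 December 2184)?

1463

Dec 13, 2180 → Dec 13, 2181: 365 days.
Dec 13, 2181 → Dec 13, 2182: 365 days.
Dec 13, 2182 → Dec 13, 2183: 365 days.
Dec 13, 2183 → Jan 13, 2184: 31 days (December has 31).
Jan 13, 2184 → Feb 13, 2184: 31 days (January has 31).
Feb 13, 2184 → Mar 13, 2184: 29 days (February has 29).
Mar 13, 2184 → Apr 13, 2184: 31 days (March has 31).
Apr 13, 2184 → May 13, 2184: 30 days (April has 30).
May 13, 2184 → Jun 13, 2184: 31 days (May has 31).
Jun 13, 2184 → Jul 13, 2184: 30 days (June has 30).
Jul 13, 2184 → Aug 13, 2184: 31 days (July has 31).
Aug 13, 2184 → Sep 13, 2184: 31 days (August has 31).
Sep 13, 2184 → Oct 13, 2184: 30 days (September has 30).
Oct 13, 2184 → Nov 13, 2184: 31 days (October has 31).
Nov 13, 2184 → Dec 13, 2184: 30 days (November has 30).
Dec 13, 2184 → Dec 15, 2184: 2 days.
Total: 1463 days.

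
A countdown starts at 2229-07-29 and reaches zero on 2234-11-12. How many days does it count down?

Jul 29, 2229 → Jul 29, 2230: 365 days.
Jul 29, 2230 → Jul 29, 2231: 365 days.
Jul 29, 2231 → Jul 29, 2232: 366 days (Feb 29, 2232 is in that span).
Jul 29, 2232 → Jul 29, 2233: 365 days.
Jul 29, 2233 → Jul 29, 2234: 365 days.
Jul 29, 2234 → Aug 29, 2234: 31 days (July has 31).
Aug 29, 2234 → Sep 29, 2234: 31 days (August has 31).
Sep 29, 2234 → Oct 29, 2234: 30 days (September has 30).
Oct 29, 2234 → Nov 12, 2234: 14 days.
Total: 1932 days.

1932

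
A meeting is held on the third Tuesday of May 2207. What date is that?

May 1, 2207 is a Friday.
The first Tuesday is therefore May 5 (4 days later).
The third Tuesday is 5 + 2×7 = May 19.

May 19, 2207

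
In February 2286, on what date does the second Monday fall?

February 1, 2286 is a Monday.
The first Monday is therefore February 1 (same day).
The second Monday is 1 + 1×7 = February 8.

February 8, 2286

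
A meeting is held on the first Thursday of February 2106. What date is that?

February 1, 2106 is a Monday.
The first Thursday is therefore February 4 (3 days later).

February 4, 2106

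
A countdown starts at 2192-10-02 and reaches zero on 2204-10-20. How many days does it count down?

Oct 2, 2192 → Oct 2, 2193: 365 days.
Oct 2, 2193 → Oct 2, 2194: 365 days.
Oct 2, 2194 → Oct 2, 2195: 365 days.
Oct 2, 2195 → Oct 2, 2196: 366 days (Feb 29, 2196 is in that span).
Oct 2, 2196 → Oct 2, 2197: 365 days.
Oct 2, 2197 → Oct 2, 2198: 365 days.
Oct 2, 2198 → Oct 2, 2199: 365 days.
Oct 2, 2199 → Oct 2, 2200: 365 days.
Oct 2, 2200 → Oct 2, 2201: 365 days.
Oct 2, 2201 → Oct 2, 2202: 365 days.
Oct 2, 2202 → Oct 2, 2203: 365 days.
Oct 2, 2203 → Nov 2, 2203: 31 days (October has 31).
Nov 2, 2203 → Dec 2, 2203: 30 days (November has 30).
Dec 2, 2203 → Jan 2, 2204: 31 days (December has 31).
Jan 2, 2204 → Feb 2, 2204: 31 days (January has 31).
Feb 2, 2204 → Mar 2, 2204: 29 days (February has 29).
Mar 2, 2204 → Apr 2, 2204: 31 days (March has 31).
Apr 2, 2204 → May 2, 2204: 30 days (April has 30).
May 2, 2204 → Jun 2, 2204: 31 days (May has 31).
Jun 2, 2204 → Jul 2, 2204: 30 days (June has 30).
Jul 2, 2204 → Aug 2, 2204: 31 days (July has 31).
Aug 2, 2204 → Sep 2, 2204: 31 days (August has 31).
Sep 2, 2204 → Oct 2, 2204: 30 days (September has 30).
Oct 2, 2204 → Oct 20, 2204: 18 days.
Total: 4400 days.

4400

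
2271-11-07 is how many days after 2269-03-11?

Mar 11, 2269 → Mar 11, 2270: 365 days.
Mar 11, 2270 → Mar 11, 2271: 365 days.
Mar 11, 2271 → Apr 11, 2271: 31 days (March has 31).
Apr 11, 2271 → May 11, 2271: 30 days (April has 30).
May 11, 2271 → Jun 11, 2271: 31 days (May has 31).
Jun 11, 2271 → Jul 11, 2271: 30 days (June has 30).
Jul 11, 2271 → Aug 11, 2271: 31 days (July has 31).
Aug 11, 2271 → Sep 11, 2271: 31 days (August has 31).
Sep 11, 2271 → Oct 11, 2271: 30 days (September has 30).
Oct 11, 2271 → Nov 7, 2271: 27 days.
Total: 971 days.

971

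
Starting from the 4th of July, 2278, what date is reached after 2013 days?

January 7, 2284

+365 (one year) → Jul 4, 2279 (1648 left).
+366 (one year; includes Feb 29, 2280) → Jul 4, 2280 (1282 left).
+365 (one year) → Jul 4, 2281 (917 left).
+365 (one year) → Jul 4, 2282 (552 left).
+365 (one year) → Jul 4, 2283 (187 left).
Jul has 31 days: +28 → Aug 1, 2283 (159 left).
Aug has 31 days: +31 → Sep 1, 2283 (128 left).
Sep has 30 days: +30 → Oct 1, 2283 (98 left).
Oct has 31 days: +31 → Nov 1, 2283 (67 left).
Nov has 30 days: +30 → Dec 1, 2283 (37 left).
Dec has 31 days: +31 → Jan 1, 2284 (6 left).
+6 → Jan 7, 2284.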